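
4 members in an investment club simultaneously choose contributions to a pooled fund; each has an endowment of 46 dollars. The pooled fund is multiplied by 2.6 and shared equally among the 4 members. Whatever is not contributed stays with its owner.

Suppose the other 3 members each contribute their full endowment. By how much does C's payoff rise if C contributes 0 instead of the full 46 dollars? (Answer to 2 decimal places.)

16.10 dollars

Switching from a contribution of 46 to 0 lets C keep an extra 46 dollars, but lowers the pooled fund by 46, which costs C their own share of that drop: 2.6/4 × 46 = 29.90.
Net gain = 46 − 29.90 = 16.10. The private return per contributed unit (0.6500) is below 1, so free-riding is indeed the best response regardless of what the others do.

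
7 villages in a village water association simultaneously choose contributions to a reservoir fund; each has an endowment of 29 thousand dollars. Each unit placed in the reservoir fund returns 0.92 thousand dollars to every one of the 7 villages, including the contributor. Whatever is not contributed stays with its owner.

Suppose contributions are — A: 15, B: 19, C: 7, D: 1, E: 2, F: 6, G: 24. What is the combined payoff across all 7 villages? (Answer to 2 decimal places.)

605.56 thousand dollars

Total contributed: 15 + 19 + 7 + 1 + 2 + 6 + 24 = 74; total kept: 7 × 29 − 74 = 129.
The reservoir fund pays out 0.92 × 7 × 74 = 476.56 in aggregate.
Group total = 129 + 476.56 = 605.56.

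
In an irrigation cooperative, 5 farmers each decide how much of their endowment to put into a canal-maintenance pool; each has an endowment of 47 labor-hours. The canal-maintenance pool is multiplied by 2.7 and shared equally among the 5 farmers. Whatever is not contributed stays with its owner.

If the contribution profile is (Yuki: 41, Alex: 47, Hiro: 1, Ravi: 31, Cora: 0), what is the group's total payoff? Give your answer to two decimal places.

439.00 labor-hours

Total contributed: 41 + 47 + 1 + 31 + 0 = 120; total kept: 5 × 47 − 120 = 115.
The canal-maintenance pool pays out 2.7 × 120 = 324.00 in aggregate.
Group total = 115 + 324.00 = 439.00.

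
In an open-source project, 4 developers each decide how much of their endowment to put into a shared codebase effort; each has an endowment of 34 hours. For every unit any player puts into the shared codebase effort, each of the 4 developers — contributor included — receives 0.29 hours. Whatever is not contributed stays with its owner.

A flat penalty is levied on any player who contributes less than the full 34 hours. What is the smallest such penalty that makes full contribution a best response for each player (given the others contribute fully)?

24.14 hours

Given the others contribute fully, the best deviation is to contribute 0 (any partial contribution still incurs the fine and gives up units whose private return 0.29 is below 1).
Deviating from 34 to 0 saves 34 hours but forfeits the deviator's share of the drop in the shared codebase effort: 0.29 × 34 = 9.86.
So the deviation gain is 34 − 9.86 = 24.14, and the fine must be at least 24.14 hours to wipe it out.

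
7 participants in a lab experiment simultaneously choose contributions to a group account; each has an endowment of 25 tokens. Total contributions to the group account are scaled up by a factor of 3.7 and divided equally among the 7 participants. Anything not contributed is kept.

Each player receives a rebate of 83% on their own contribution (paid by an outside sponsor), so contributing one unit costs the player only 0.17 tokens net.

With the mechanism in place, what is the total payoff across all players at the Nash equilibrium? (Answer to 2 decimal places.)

792.75 tokens

The effective private return per unit is now (3.7/7) / 0.17 = 3.1092 > 1, so every player's dominant strategy flips to full contribution.
At the Nash equilibrium everyone contributes 25. Group total payoff = 7 × (25 × 0.83 + 3.7 × 25) = 792.75.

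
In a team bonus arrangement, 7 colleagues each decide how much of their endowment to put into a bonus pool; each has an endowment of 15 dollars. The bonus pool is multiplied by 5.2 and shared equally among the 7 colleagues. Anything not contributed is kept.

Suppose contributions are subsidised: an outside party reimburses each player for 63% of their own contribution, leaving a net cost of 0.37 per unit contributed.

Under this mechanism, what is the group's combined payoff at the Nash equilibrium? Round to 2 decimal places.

612.15 dollars

The effective private return per unit is now (5.2/7) / 0.37 = 2.0077 > 1, so every player's dominant strategy flips to full contribution.
So the Nash equilibrium is full contribution by all 7; the group earns 7 × (15 × 0.63 + 5.2 × 15) = 612.15.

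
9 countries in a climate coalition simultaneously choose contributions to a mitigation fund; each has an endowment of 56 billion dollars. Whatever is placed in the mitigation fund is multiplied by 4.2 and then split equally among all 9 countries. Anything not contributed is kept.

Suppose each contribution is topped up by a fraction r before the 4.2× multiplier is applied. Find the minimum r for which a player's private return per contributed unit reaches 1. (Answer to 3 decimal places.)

1.143

With matching at rate r, one contributed unit becomes (1 + r) in the mitigation fund and returns 4.2 × (1 + r) / 9 to the contributor.
Setting this equal to 1: 1 + r = 9/4.2 = 2.1429.
So the minimum matching rate is r = 2.1429 − 1 = 1.143.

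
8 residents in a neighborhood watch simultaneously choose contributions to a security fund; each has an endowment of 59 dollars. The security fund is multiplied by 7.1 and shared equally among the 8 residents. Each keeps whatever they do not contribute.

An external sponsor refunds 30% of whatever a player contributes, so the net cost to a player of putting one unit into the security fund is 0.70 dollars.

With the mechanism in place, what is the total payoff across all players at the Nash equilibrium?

3492.80 dollars

With the mechanism, a contributed unit returns (7.1/8) / 0.70 = 1.2679 per unit of net cost to the contributor — now above 1 — so contributing fully is weakly dominant for every player.
At the Nash equilibrium everyone contributes 59. Group total payoff = 8 × (59 × 0.30 + 7.1 × 59) = 3492.80.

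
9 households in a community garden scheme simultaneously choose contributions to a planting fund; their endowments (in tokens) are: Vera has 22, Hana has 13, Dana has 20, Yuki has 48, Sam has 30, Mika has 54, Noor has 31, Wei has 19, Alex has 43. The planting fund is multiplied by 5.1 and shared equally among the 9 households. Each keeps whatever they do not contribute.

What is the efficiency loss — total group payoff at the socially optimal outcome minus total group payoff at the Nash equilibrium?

1148.00 tokens

The private return per contributed unit is 5.1/9 = 0.5667 < 1 for every player regardless of endowment, so the Nash equilibrium is zero contribution and the group total is Σ E_j = 22 + 13 + 20 + 48 + 30 + 54 + 31 + 19 + 43 = 280.
Each contributed unit returns 5.100 to the group, so the social optimum is full contribution by everyone: group total = 5.100 × 280 = 1428.00.
Efficiency loss = (5.100 − 1) × 280 = 1148.00.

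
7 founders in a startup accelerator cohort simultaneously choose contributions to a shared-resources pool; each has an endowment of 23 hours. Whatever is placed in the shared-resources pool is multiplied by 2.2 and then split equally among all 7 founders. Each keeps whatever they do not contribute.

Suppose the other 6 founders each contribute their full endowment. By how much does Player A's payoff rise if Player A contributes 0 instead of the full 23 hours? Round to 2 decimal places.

Switching from a contribution of 23 to 0 lets Player A keep an extra 23 hours, but lowers the shared-resources pool by 23, which costs Player A their own share of that drop: 2.2/7 × 23 = 7.23.
Net gain = 23 − 7.23 = 15.77. The private return per contributed unit (0.3143) is below 1, so free-riding is indeed the best response regardless of what the others do.

15.77 hours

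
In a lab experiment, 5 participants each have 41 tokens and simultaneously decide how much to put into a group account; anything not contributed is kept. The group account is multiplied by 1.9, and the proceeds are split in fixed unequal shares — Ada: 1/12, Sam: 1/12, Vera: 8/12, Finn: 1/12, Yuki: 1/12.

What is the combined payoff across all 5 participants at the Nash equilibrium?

Each unit j contributes comes back to j as 1.9 × (j's share), so j prefers to contribute only if that share exceeds 1/1.9 = 0.5263; otherwise keeping the unit dominates.
Vera alone (share 8/12) is above the threshold, contributing 41; the remaining 4 contribute 0. Total contributed: 41.
The group account pays out 1.9 × 41 = 77.90 in total (split across the unequal shares, but the aggregate is all that matters for the group sum).
The 4 free-riders keep 41 each, adding 164. Group total = 164 + 77.90 = 241.90.

241.90 tokens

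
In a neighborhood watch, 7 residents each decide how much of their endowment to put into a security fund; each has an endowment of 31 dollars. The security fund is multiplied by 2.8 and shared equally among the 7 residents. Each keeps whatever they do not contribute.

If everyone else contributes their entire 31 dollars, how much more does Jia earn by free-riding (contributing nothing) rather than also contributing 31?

18.60 dollars

Switching from a contribution of 31 to 0 lets Jia keep an extra 31 dollars, but lowers the security fund by 31, which costs Jia their own share of that drop: 2.8/7 × 31 = 12.40.
Net gain = 31 − 12.40 = 18.60. The private return per contributed unit (0.4000) is below 1, so free-riding is indeed the best response regardless of what the others do.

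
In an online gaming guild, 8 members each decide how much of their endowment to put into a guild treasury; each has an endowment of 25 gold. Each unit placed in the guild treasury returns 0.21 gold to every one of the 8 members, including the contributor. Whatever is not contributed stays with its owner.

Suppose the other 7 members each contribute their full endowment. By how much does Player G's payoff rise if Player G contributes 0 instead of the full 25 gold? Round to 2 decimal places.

Switching from a contribution of 25 to 0 lets Player G keep an extra 25 gold, but lowers the guild treasury by 25, which costs Player G their own share of that drop: 0.21 × 25 = 5.25.
Net gain = 25 − 5.25 = 19.75. The private return per contributed unit (0.21) is below 1, so free-riding is indeed the best response regardless of what the others do.

19.75 gold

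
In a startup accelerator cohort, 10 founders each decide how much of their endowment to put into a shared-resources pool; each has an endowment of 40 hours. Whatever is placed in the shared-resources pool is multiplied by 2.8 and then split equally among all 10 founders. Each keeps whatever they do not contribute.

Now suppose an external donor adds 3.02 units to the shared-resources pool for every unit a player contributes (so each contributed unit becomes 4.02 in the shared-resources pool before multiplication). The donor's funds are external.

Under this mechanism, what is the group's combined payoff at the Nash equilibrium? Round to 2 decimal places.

With the mechanism, a contributed unit returns 2.8 × 4.02 / 10 = 1.1256 per unit of net cost to the contributor — now above 1 — so contributing fully is weakly dominant for every player.
At the Nash equilibrium everyone contributes 40. Group total payoff = 2.8 × 4.02 × 400 = 4502.40.

4502.40 hours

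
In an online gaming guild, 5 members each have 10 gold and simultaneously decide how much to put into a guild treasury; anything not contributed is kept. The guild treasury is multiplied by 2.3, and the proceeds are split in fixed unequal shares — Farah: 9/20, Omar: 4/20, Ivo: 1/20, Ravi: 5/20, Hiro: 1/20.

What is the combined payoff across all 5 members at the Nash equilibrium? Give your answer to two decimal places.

63.00 gold

Player j's private return per contributed unit is 2.3 × (j's share). Contributing is weakly dominant for j when that share is at least 1/2.3 = 0.4348, and contributing 0 is dominant otherwise.
Farah alone (share 9/20) is above the threshold, contributing 10; the remaining 4 contribute 0. Total contributed: 10.
The guild treasury pays out 2.3 × 10 = 23.00 in total (split across the unequal shares, but the aggregate is all that matters for the group sum).
The 4 free-riders keep 10 each, adding 40. Group total = 40 + 23.00 = 63.00.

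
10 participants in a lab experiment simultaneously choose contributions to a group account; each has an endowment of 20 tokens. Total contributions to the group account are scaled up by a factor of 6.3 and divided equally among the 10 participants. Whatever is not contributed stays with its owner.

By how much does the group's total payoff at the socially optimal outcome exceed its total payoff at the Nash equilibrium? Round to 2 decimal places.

Each contributed unit returns 6.3/10 = 0.6300 to its contributor — below 1 — so contributing 0 is dominant for every player. At the Nash equilibrium everyone keeps their 20, and the group total is 10 × 20 = 200.
Each contributed unit returns 6.300 to the group as a whole (0.6300 to each of 10 players), which exceeds 1, so the social optimum is full contribution: group total = 6.300 × 200 = 1260.00.
Efficiency loss = 1260.00 − 200 = 1060.00.

1060.00 tokens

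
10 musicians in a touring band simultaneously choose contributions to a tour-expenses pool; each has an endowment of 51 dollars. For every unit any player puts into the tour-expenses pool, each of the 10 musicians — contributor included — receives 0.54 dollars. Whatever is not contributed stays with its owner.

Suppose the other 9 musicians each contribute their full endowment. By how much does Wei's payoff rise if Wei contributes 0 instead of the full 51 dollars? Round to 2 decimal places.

23.46 dollars

Switching from a contribution of 51 to 0 lets Wei keep an extra 51 dollars, but lowers the tour-expenses pool by 51, which costs Wei their own share of that drop: 0.54 × 51 = 27.54.
Net gain = 51 − 27.54 = 23.46. The private return per contributed unit (0.54) is below 1, so free-riding is indeed the best response regardless of what the others do.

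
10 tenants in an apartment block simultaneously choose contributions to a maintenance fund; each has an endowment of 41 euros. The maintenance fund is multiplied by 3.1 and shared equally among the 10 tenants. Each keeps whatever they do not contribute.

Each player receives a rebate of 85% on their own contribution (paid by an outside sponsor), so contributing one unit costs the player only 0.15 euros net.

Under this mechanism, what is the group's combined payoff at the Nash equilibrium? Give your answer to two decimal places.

Under the mechanism each unit contributed yields (3.1/10) / 0.15 = 2.0667 back to its contributor per unit of net cost, which exceeds 1, making full contribution the dominant choice for everyone.
So the Nash equilibrium is full contribution by all 10; the group earns 10 × (41 × 0.85 + 3.1 × 41) = 1619.50.

1619.50 euros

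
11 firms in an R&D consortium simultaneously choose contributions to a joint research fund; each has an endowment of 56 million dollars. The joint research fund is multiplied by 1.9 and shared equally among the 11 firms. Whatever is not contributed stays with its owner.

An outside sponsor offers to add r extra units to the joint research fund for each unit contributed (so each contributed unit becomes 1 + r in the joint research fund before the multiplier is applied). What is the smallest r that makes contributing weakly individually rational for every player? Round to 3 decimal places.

With matching at rate r, one contributed unit becomes (1 + r) in the joint research fund and returns 1.9 × (1 + r) / 11 to the contributor.
Setting this equal to 1: 1 + r = 11/1.9 = 5.7895.
So the minimum matching rate is r = 5.7895 − 1 = 4.789.

4.789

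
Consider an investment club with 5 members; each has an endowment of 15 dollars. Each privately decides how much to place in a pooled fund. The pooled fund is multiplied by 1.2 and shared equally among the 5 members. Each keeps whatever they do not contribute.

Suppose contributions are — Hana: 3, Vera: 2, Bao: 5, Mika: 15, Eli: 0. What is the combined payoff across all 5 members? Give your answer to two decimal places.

80.00 dollars

Total contributed: 3 + 2 + 5 + 15 + 0 = 25; total kept: 5 × 15 − 25 = 50.
The pooled fund pays out 1.2 × 25 = 30.00 in aggregate.
Group total = 50 + 30.00 = 80.00.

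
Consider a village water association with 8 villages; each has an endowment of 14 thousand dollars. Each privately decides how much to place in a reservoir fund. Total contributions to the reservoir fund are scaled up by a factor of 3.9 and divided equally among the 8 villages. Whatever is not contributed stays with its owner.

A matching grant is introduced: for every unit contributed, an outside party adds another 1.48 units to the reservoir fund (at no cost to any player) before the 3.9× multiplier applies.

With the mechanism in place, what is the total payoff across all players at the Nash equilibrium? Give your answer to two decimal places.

The effective private return per unit is now 3.9 × 2.48 / 8 = 1.2090 > 1, so every player's dominant strategy flips to full contribution.
So the Nash equilibrium is full contribution by all 8; the group earns 3.9 × 2.48 × 112 = 1083.26.

1083.26 thousand dollars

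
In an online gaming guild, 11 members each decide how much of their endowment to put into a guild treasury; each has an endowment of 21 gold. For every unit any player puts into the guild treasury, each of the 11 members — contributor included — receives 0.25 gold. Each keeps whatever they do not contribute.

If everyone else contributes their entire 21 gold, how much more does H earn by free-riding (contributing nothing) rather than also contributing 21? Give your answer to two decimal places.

Switching from a contribution of 21 to 0 lets H keep an extra 21 gold, but lowers the guild treasury by 21, which costs H their own share of that drop: 0.25 × 21 = 5.25.
Net gain = 21 − 5.25 = 15.75. The private return per contributed unit (0.25) is below 1, so free-riding is indeed the best response regardless of what the others do.

15.75 gold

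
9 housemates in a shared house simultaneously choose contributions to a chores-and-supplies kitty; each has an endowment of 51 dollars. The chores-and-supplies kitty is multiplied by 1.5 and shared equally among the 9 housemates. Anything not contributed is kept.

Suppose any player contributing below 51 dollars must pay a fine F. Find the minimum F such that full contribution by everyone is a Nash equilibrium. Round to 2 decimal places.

42.50 dollars

Given the others contribute fully, the best deviation is to contribute 0 (any partial contribution still incurs the fine and gives up units whose private return 0.1667 is below 1).
Deviating from 51 to 0 saves 51 dollars but forfeits the deviator's share of the drop in the chores-and-supplies kitty: 1.5/9 × 51 = 8.50.
So the deviation gain is 51 − 8.50 = 42.50, and the fine must be at least 42.50 dollars to wipe it out.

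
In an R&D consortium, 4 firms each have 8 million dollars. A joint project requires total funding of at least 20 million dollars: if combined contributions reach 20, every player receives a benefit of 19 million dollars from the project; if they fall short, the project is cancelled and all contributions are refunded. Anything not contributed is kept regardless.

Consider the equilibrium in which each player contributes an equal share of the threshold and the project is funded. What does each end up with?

22 million dollars

Equal share of the threshold: 20/4 = 5.
At this profile no one gains by cutting their contribution: any cut drops the total below 20, the project is cancelled, contributions are refunded, and the deviator ends with 8, which is less than 8 − 5 + 19 = 22. Contributing more than 5 just wastes the excess. So contributing exactly 5 is a best response.
Each player's payoff: 8 − 5 + 19 = 22.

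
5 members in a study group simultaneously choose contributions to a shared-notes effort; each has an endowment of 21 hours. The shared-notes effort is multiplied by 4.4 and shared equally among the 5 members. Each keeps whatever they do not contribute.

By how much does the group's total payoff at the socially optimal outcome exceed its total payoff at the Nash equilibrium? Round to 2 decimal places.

357.00 hours

Each contributed unit returns 4.4/5 = 0.8800 to its contributor — below 1 — so contributing 0 is dominant for every player. At the Nash equilibrium everyone keeps their 21, and the group total is 5 × 21 = 105.
Each contributed unit returns 4.400 to the group as a whole (0.8800 to each of 5 players), which exceeds 1, so the social optimum is full contribution: group total = 4.400 × 105 = 462.00.
Efficiency loss = 462.00 − 105 = 357.00.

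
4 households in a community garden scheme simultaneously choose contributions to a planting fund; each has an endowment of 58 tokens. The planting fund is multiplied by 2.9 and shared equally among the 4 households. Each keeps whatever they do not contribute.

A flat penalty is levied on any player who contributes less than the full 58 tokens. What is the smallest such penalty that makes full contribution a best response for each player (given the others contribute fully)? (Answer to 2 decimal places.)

Given the others contribute fully, the best deviation is to contribute 0 (any partial contribution still incurs the fine and gives up units whose private return 0.7250 is below 1).
Deviating from 58 to 0 saves 58 tokens but forfeits the deviator's share of the drop in the planting fund: 2.9/4 × 58 = 42.05.
So the deviation gain is 58 − 42.05 = 15.95, and the fine must be at least 15.95 tokens to wipe it out.

15.95 tokens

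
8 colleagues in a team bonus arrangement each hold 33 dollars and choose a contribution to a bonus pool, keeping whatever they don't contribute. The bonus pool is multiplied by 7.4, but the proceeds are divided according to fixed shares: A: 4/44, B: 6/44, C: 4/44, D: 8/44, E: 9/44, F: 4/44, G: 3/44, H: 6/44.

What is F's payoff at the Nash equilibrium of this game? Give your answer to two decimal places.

For player j, contributing a unit is worthwhile iff 7.4 × (j's share) ≥ 1, i.e. iff j's share is at least 0.1351.
B, D, E and H are above the threshold, contributing 33 each; the remaining 4 contribute 0. Total contributed: 132.
F keeps 33 and receives 7.4 × 132 × 4/44 = 88.80 from the bonus pool, for a payoff of 121.80.

121.80 dollars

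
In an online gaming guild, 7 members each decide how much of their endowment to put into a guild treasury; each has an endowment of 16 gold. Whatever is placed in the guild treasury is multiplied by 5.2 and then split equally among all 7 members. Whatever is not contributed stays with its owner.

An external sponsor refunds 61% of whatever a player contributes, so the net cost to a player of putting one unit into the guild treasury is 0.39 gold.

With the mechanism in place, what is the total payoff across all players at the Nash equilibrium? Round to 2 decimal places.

The effective private return per unit is now (5.2/7) / 0.39 = 1.9048 > 1, so every player's dominant strategy flips to full contribution.
So the Nash equilibrium is full contribution by all 7; the group earns 7 × (16 × 0.61 + 5.2 × 16) = 650.72.

650.72 gold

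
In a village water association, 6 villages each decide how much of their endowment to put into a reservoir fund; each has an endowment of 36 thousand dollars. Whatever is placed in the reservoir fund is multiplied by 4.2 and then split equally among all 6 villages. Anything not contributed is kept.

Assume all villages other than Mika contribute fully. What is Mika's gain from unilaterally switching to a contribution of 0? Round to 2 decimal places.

10.80 thousand dollars

Switching from a contribution of 36 to 0 lets Mika keep an extra 36 thousand dollars, but lowers the reservoir fund by 36, which costs Mika their own share of that drop: 4.2/6 × 36 = 25.20.
Net gain = 36 − 25.20 = 10.80. The private return per contributed unit (0.7000) is below 1, so free-riding is indeed the best response regardless of what the others do.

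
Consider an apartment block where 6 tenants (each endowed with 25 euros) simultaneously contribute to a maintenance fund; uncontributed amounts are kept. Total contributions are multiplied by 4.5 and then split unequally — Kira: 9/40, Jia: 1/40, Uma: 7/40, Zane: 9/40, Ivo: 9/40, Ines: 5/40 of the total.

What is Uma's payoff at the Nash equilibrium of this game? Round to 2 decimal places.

84.06 euros

A player with share s gets back 4.5·s per unit contributed, so full contribution is dominant for anyone with s > 1/4.5 = 0.2222 and zero contribution is dominant for anyone below.
The shares above 0.2222 belong to Kira, Zane and Ivo, contributing 25 each; the remaining 3 contribute 0. Total contributed: 75.
Uma keeps 25 and receives 4.5 × 75 × 7/40 = 59.06 from the maintenance fund, for a payoff of 84.06.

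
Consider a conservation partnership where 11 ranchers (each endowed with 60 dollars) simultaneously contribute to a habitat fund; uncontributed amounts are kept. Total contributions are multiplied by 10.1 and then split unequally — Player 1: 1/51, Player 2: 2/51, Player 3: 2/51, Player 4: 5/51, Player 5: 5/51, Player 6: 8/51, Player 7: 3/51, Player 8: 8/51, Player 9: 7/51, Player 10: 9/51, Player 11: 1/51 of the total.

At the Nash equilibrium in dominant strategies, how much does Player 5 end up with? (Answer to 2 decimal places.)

297.65 dollars

For player j, contributing a unit is worthwhile iff 10.1 × (j's share) ≥ 1, i.e. iff j's share is at least 0.0990.
The shares above 0.0990 belong to Player 6, Player 8, Player 9 and Player 10, contributing 60 each; the remaining 7 contribute 0. Total contributed: 240.
Player 5 keeps 60 and receives 10.1 × 240 × 5/51 = 237.65 from the habitat fund, for a payoff of 297.65.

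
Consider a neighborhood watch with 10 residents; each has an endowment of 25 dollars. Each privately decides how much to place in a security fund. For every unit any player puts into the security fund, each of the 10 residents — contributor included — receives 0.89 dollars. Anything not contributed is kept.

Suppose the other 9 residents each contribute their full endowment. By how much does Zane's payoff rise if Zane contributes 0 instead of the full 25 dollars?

2.75 dollars

Switching from a contribution of 25 to 0 lets Zane keep an extra 25 dollars, but lowers the security fund by 25, which costs Zane their own share of that drop: 0.89 × 25 = 22.25.
Net gain = 25 − 22.25 = 2.75. The private return per contributed unit (0.89) is below 1, so free-riding is indeed the best response regardless of what the others do.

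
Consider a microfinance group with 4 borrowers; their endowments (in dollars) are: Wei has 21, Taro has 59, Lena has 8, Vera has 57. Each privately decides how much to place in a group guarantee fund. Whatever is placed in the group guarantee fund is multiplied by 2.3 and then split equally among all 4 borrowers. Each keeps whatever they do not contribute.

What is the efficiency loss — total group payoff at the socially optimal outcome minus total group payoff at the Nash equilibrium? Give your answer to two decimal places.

The private return per contributed unit is 2.3/4 = 0.5750 < 1 for every player regardless of endowment, so the Nash equilibrium is zero contribution and the group total is Σ E_j = 21 + 59 + 8 + 57 = 145.
Each contributed unit returns 2.300 to the group, so the social optimum is full contribution by everyone: group total = 2.300 × 145 = 333.50.
Efficiency loss = (2.300 − 1) × 145 = 188.50.

188.50 dollars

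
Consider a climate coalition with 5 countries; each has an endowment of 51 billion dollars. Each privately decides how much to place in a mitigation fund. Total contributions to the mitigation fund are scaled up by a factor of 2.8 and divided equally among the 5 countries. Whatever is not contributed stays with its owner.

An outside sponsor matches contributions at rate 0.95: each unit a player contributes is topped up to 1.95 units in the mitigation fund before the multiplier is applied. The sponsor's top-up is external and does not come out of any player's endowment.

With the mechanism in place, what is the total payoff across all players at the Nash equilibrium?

1392.30 billion dollars

The effective private return per unit is now 2.8 × 1.95 / 5 = 1.0920 > 1, so every player's dominant strategy flips to full contribution.
At the Nash equilibrium everyone contributes 51. Group total payoff = 2.8 × 1.95 × 255 = 1392.30.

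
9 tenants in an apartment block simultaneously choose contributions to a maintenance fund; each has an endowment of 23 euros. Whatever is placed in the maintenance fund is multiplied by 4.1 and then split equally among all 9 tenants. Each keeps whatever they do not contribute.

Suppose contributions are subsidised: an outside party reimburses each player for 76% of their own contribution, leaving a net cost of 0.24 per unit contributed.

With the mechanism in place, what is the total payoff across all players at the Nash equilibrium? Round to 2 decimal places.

The effective private return per unit is now (4.1/9) / 0.24 = 1.8981 > 1, so every player's dominant strategy flips to full contribution.
At the Nash equilibrium everyone contributes 23. Group total payoff = 9 × (23 × 0.76 + 4.1 × 23) = 1006.02.

1006.02 euros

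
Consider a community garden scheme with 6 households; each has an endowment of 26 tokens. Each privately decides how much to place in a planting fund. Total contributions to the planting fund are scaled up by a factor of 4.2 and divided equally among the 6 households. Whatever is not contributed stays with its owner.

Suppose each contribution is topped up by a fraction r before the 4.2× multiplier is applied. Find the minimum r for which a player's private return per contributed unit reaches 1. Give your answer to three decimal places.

With matching at rate r, one contributed unit becomes (1 + r) in the planting fund and returns 4.2 × (1 + r) / 6 to the contributor.
Setting this equal to 1: 1 + r = 6/4.2 = 1.4286.
So the minimum matching rate is r = 1.4286 − 1 = 0.429.

0.429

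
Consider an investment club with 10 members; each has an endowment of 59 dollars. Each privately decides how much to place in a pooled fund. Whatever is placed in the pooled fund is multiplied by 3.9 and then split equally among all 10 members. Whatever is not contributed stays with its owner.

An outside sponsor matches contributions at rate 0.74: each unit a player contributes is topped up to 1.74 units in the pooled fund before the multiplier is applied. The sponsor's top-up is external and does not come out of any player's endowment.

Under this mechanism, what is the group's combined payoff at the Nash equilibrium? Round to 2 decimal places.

The effective private return is 3.9 × 1.74 / 10 = 0.6786, which is still under 1, so the mechanism doesn't change anyone's dominant strategy: zero contribution.
At the Nash equilibrium no one contributes; group total payoff = 10 × 59 = 590.

590.00 dollars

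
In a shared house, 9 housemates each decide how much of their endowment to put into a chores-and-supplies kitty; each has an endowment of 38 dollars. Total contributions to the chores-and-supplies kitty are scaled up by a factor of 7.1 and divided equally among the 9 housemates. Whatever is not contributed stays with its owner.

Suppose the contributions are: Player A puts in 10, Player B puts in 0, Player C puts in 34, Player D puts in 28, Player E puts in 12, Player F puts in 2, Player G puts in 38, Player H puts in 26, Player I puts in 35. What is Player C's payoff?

Total contributed: 10 + 0 + 34 + 28 + 12 + 2 + 38 + 26 + 35 = 185.
Each receives 7.1 × 185 / 9 = 145.94 from the chores-and-supplies kitty.
Player C keeps 38 − 34 = 4, so Player C's payoff is 4 + 145.94 = 149.94.

149.94 dollars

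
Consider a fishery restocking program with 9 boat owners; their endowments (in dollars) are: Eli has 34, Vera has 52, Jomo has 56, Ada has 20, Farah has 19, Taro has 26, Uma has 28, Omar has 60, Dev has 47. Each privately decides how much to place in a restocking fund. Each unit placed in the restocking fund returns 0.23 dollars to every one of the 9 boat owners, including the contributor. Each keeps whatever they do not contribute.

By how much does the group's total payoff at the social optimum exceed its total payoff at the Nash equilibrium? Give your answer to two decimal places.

The private return per contributed unit is 0.23 < 1 for everyone, so the Nash equilibrium is zero contribution and the group total is Σ E_j = 34 + 52 + 56 + 20 + 19 + 26 + 28 + 60 + 47 = 342.
Each contributed unit returns 2.070 to the group, so the social optimum is full contribution by everyone: group total = 2.070 × 342 = 707.94.
Efficiency loss = (2.070 − 1) × 342 = 365.94.

365.94 dollars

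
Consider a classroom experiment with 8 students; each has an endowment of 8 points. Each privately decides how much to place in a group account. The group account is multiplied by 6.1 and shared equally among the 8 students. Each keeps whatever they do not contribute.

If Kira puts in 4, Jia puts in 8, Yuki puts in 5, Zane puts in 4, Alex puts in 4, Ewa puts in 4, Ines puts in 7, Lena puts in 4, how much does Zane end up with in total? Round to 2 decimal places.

Total contributed: 4 + 8 + 5 + 4 + 4 + 4 + 7 + 4 = 40.
Each receives 6.1 × 40 / 8 = 30.50 from the group account.
Zane keeps 8 − 4 = 4, so Zane's payoff is 4 + 30.50 = 34.50.

34.50 points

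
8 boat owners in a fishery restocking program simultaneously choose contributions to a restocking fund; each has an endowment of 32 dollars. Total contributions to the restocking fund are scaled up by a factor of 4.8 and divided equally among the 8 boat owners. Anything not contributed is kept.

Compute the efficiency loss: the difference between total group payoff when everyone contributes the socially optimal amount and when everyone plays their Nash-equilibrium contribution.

Each contributed unit returns 4.8/8 = 0.6000 to its contributor — below 1 — so contributing 0 is dominant for every player. At the Nash equilibrium everyone keeps their 32, and the group total is 8 × 32 = 256.
Each contributed unit returns 4.800 to the group as a whole (0.6000 to each of 8 players), which exceeds 1, so the social optimum is full contribution: group total = 4.800 × 256 = 1228.80.
Efficiency loss = 1228.80 − 256 = 972.80.

972.80 dollars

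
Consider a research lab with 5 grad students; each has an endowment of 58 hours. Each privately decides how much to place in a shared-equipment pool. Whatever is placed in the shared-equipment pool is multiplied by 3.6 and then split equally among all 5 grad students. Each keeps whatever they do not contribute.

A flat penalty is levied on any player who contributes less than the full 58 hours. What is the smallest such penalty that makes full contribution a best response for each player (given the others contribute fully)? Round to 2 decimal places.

16.24 hours

Given the others contribute fully, the best deviation is to contribute 0 (any partial contribution still incurs the fine and gives up units whose private return 0.7200 is below 1).
Deviating from 58 to 0 saves 58 hours but forfeits the deviator's share of the drop in the shared-equipment pool: 3.6/5 × 58 = 41.76.
So the deviation gain is 58 − 41.76 = 16.24, and the fine must be at least 16.24 hours to wipe it out.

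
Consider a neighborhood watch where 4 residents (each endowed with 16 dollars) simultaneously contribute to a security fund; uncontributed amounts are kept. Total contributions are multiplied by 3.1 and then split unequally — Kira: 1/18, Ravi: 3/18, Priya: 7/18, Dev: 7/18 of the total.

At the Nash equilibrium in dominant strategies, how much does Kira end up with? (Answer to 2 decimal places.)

A player with share s gets back 3.1·s per unit contributed, so full contribution is dominant for anyone with s > 1/3.1 = 0.3226 and zero contribution is dominant for anyone below.
The shares above 0.3226 belong to Priya and Dev, contributing 16 each; the remaining 2 contribute 0. Total contributed: 32.
Kira keeps 16 and receives 3.1 × 32 × 1/18 = 5.51 from the security fund, for a payoff of 21.51.

21.51 dollars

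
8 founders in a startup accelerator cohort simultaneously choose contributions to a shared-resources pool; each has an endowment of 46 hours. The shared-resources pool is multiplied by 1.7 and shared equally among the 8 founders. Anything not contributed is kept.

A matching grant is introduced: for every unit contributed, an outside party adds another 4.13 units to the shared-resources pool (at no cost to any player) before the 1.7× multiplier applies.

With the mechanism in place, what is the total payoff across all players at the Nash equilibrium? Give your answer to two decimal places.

3209.33 hours

The effective private return per unit is now 1.7 × 5.13 / 8 = 1.0901 > 1, so every player's dominant strategy flips to full contribution.
At the Nash equilibrium everyone contributes 46. Group total payoff = 1.7 × 5.13 × 368 = 3209.33.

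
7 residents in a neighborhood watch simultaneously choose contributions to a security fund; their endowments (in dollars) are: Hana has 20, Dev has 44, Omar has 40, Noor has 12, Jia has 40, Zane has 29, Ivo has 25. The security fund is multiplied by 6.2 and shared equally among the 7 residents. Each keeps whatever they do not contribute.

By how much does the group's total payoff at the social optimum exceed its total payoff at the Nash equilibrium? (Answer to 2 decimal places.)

1092.00 dollars

The private return per contributed unit is 6.2/7 = 0.8857 < 1 for every player regardless of endowment, so the Nash equilibrium is zero contribution and the group total is Σ E_j = 20 + 44 + 40 + 12 + 40 + 29 + 25 = 210.
Each contributed unit returns 6.200 to the group, so the social optimum is full contribution by everyone: group total = 6.200 × 210 = 1302.00.
Efficiency loss = (6.200 − 1) × 210 = 1092.00.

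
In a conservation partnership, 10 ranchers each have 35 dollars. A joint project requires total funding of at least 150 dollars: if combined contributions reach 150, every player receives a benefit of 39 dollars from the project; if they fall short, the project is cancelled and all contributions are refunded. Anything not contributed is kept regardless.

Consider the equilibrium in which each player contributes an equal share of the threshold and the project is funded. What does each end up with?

59 dollars

Equal share of the threshold: 150/10 = 15.
At this profile no one gains by cutting their contribution: any cut drops the total below 150, the project is cancelled, contributions are refunded, and the deviator ends with 35, which is less than 35 − 15 + 39 = 59. Contributing more than 15 just wastes the excess. So contributing exactly 15 is a best response.
Each player's payoff: 35 − 15 + 39 = 59.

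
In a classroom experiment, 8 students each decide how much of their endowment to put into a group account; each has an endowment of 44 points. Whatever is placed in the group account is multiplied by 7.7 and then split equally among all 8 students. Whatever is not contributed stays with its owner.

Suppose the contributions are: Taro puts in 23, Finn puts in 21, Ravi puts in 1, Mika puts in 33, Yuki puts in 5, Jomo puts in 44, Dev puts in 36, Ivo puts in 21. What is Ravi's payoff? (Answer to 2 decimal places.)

220.10 points

Total contributed: 23 + 21 + 1 + 33 + 5 + 44 + 36 + 21 = 184.
Each receives 7.7 × 184 / 8 = 177.10 from the group account.
Ravi keeps 44 − 1 = 43, so Ravi's payoff is 43 + 177.10 = 220.10.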